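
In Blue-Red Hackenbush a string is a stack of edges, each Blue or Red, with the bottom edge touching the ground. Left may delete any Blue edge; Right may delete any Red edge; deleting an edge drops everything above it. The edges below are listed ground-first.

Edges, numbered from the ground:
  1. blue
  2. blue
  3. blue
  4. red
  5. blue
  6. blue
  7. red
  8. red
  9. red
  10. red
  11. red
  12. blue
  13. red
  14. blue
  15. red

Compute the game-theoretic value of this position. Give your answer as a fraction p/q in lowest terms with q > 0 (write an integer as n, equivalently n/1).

11285/4096

edge 1 of 15 (blue): { 0 | ∅ } = 1
edge 2 of 15 (blue): { 0; 1 | ∅ } = 2
edge 3 of 15 (blue): { 0; 1; 2 | ∅ } = 3
edge 4 of 15 (red): { 0; 1; 2 | 3 } = 5/2
edge 5 of 15 (blue): { 0; 1; 2; 5/2 | 3 } = 11/4
edge 6 of 15 (blue): { 0; 1; 2; 5/2; 11/4 | 3 } = 23/8
edge 7 of 15 (red): { 0; 1; 2; 5/2; 11/4 | 23/8; 3 } = 45/16
edge 8 of 15 (red): { 0; 1; 2; 5/2; 11/4 | 45/16; 23/8; 3 } = 89/32
edge 9 of 15 (red): { 0; 1; 2; 5/2; 11/4 | 89/32; 45/16; 23/8; 3 } = 177/64
edge 10 of 15 (red): { 0; 1; 2; 5/2; 11/4 | 177/64; 89/32; 45/16; 23/8; 3 } = 353/128
edge 11 of 15 (red): { 0; 1; 2; 5/2; 11/4 | 353/128; 177/64; 89/32; 45/16; 23/8; 3 } = 705/256
edge 12 of 15 (blue): { 0; 1; 2; 5/2; 11/4; 705/256 | 353/128; 177/64; 89/32; 45/16; 23/8; 3 } = 1411/512
edge 13 of 15 (red): { 0; 1; 2; 5/2; 11/4; 705/256 | 1411/512; 353/128; 177/64; 89/32; 45/16; 23/8; 3 } = 2821/1024
edge 14 of 15 (blue): { 0; 1; 2; 5/2; 11/4; 705/256; 2821/1024 | 1411/512; 353/128; 177/64; 89/32; 45/16; 23/8; 3 } = 5643/2048
edge 15 of 15 (red): { 0; 1; 2; 5/2; 11/4; 705/256; 2821/1024 | 5643/2048; 1411/512; 353/128; 177/64; 89/32; 45/16; 23/8; 3 } = 11285/4096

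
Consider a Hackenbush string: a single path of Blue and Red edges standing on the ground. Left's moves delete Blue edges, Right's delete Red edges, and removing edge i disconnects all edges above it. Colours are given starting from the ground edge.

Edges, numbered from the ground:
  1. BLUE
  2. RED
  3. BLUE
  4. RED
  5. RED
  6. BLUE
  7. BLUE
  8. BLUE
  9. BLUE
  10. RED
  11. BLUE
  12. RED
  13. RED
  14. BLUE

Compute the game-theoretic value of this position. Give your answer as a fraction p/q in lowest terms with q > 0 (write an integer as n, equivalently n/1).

5075/8192

value_1 [B]  L=[0]  R=[]  so 1
value_2 [BR]  L=[0]  R=[1]  so 1/2
value_3 [BRB]  L=[0 1/2]  R=[1]  so 3/4
value_4 [BRBR]  L=[0 1/2]  R=[3/4 1]  so 5/8
value_5 [BRBRR]  L=[0 1/2]  R=[5/8 3/4 1]  so 9/16
value_6 [BRBRRB]  L=[0 1/2 9/16]  R=[5/8 3/4 1]  so 19/32
value_7 [BRBRRBB]  L=[0 1/2 9/16 19/32]  R=[5/8 3/4 1]  so 39/64
value_8 [BRBRRBBB]  L=[0 1/2 9/16 19/32 39/64]  R=[5/8 3/4 1]  so 79/128
value_9 [BRBRRBBBB]  L=[0 1/2 9/16 19/32 39/64 79/128]  R=[5/8 3/4 1]  so 159/256
value_10 [BRBRRBBBBR]  L=[0 1/2 9/16 19/32 39/64 79/128]  R=[159/256 5/8 3/4 1]  so 317/512
value_11 [BRBRRBBBBRB]  L=[0 1/2 9/16 19/32 39/64 79/128 317/512]  R=[159/256 5/8 3/4 1]  so 635/1024
value_12 [BRBRRBBBBRBR]  L=[0 1/2 9/16 19/32 39/64 79/128 317/512]  R=[635/1024 159/256 5/8 3/4 1]  so 1269/2048
value_13 [BRBRRBBBBRBRR]  L=[0 1/2 9/16 19/32 39/64 79/128 317/512]  R=[1269/2048 635/1024 159/256 5/8 3/4 1]  so 2537/4096
value_14 [BRBRRBBBBRBRRB]  L=[0 1/2 9/16 19/32 39/64 79/128 317/512 2537/4096]  R=[1269/2048 635/1024 159/256 5/8 3/4 1]  so 5075/8192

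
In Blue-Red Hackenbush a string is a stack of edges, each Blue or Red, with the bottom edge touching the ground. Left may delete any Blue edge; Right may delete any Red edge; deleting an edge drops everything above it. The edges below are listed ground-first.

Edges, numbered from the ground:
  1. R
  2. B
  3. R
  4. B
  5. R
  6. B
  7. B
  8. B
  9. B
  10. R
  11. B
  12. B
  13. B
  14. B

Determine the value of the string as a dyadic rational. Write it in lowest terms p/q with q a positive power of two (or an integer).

-5153/8192

R: Left { ∅ }, Right { 0 } — simplest -1
RB: Left { -1 }, Right { 0 } — simplest -1/2
RBR: Left { -1 }, Right { -1/2, 0 } — simplest -3/4
RBRB: Left { -1, -3/4 }, Right { -1/2, 0 } — simplest -5/8
RBRBR: Left { -1, -3/4 }, Right { -5/8, -1/2, 0 } — simplest -11/16
RBRBRB: Left { -1, -3/4, -11/16 }, Right { -5/8, -1/2, 0 } — simplest -21/32
RBRBRBB: Left { -1, -3/4, -11/16, -21/32 }, Right { -5/8, -1/2, 0 } — simplest -41/64
RBRBRBBB: Left { -1, -3/4, -11/16, -21/32, -41/64 }, Right { -5/8, -1/2, 0 } — simplest -81/128
RBRBRBBBB: Left { -1, -3/4, -11/16, -21/32, -41/64, -81/128 }, Right { -5/8, -1/2, 0 } — simplest -161/256
RBRBRBBBBR: Left { -1, -3/4, -11/16, -21/32, -41/64, -81/128 }, Right { -161/256, -5/8, -1/2, 0 } — simplest -323/512
RBRBRBBBBRB: Left { -1, -3/4, -11/16, -21/32, -41/64, -81/128, -323/512 }, Right { -161/256, -5/8, -1/2, 0 } — simplest -645/1024
RBRBRBBBBRBB: Left { -1, -3/4, -11/16, -21/32, -41/64, -81/128, -323/512, -645/1024 }, Right { -161/256, -5/8, -1/2, 0 } — simplest -1289/2048
RBRBRBBBBRBBB: Left { -1, -3/4, -11/16, -21/32, -41/64, -81/128, -323/512, -645/1024, -1289/2048 }, Right { -161/256, -5/8, -1/2, 0 } — simplest -2577/4096
RBRBRBBBBRBBBB: Left { -1, -3/4, -11/16, -21/32, -41/64, -81/128, -323/512, -645/1024, -1289/2048, -2577/4096 }, Right { -161/256, -5/8, -1/2, 0 } — simplest -5153/8192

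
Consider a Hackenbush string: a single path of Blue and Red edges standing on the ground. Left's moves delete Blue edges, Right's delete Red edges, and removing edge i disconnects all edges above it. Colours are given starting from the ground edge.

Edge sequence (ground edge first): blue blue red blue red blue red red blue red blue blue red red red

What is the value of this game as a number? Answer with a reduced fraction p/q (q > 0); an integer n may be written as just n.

Build g(s[:k]) for k = 1..15, string s = blue blue red blue red blue red red blue red blue blue red red red.
edge 1 of 15 (blue): { 0 | (no moves) } → 1
edge 2 of 15 (blue): { 0 1 | (no moves) } → 2
edge 3 of 15 (red): { 0 1 | 2 } → 3/2
edge 4 of 15 (blue): { 0 1 3/2 | 2 } → 7/4
edge 5 of 15 (red): { 0 1 3/2 | 7/4 2 } → 13/8
edge 6 of 15 (blue): { 0 1 3/2 13/8 | 7/4 2 } → 27/16
edge 7 of 15 (red): { 0 1 3/2 13/8 | 27/16 7/4 2 } → 53/32
edge 8 of 15 (red): { 0 1 3/2 13/8 | 53/32 27/16 7/4 2 } → 105/64
edge 9 of 15 (blue): { 0 1 3/2 13/8 105/64 | 53/32 27/16 7/4 2 } → 211/128
edge 10 of 15 (red): { 0 1 3/2 13/8 105/64 | 211/128 53/32 27/16 7/4 2 } → 421/256
edge 11 of 15 (blue): { 0 1 3/2 13/8 105/64 421/256 | 211/128 53/32 27/16 7/4 2 } → 843/512
edge 12 of 15 (blue): { 0 1 3/2 13/8 105/64 421/256 843/512 | 211/128 53/32 27/16 7/4 2 } → 1687/1024
edge 13 of 15 (red): { 0 1 3/2 13/8 105/64 421/256 843/512 | 1687/1024 211/128 53/32 27/16 7/4 2 } → 3373/2048
edge 14 of 15 (red): { 0 1 3/2 13/8 105/64 421/256 843/512 | 3373/2048 1687/1024 211/128 53/32 27/16 7/4 2 } → 6745/4096
edge 15 of 15 (red): { 0 1 3/2 13/8 105/64 421/256 843/512 | 6745/4096 3373/2048 1687/1024 211/128 53/32 27/16 7/4 2 } → 13489/8192

13489/8192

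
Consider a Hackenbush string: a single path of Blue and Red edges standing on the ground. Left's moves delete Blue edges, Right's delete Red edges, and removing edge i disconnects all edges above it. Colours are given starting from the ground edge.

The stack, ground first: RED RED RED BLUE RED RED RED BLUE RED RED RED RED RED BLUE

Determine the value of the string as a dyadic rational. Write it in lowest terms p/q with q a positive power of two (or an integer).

Build value(s[:k]) for k = 1..14, string s = RED RED RED BLUE RED RED RED BLUE RED RED RED RED RED BLUE.
value(R) = { none | 0 } so -1
value(RR) = { none | -1 0 } so -2
value(RRR) = { none | -2 -1 0 } so -3
value(RRRB) = { -3 | -2 -1 0 } so -5/2
value(RRRBR) = { -3 | -5/2 -2 -1 0 } so -11/4
value(RRRBRR) = { -3 | -11/4 -5/2 -2 -1 0 } so -23/8
value(RRRBRRR) = { -3 | -23/8 -11/4 -5/2 -2 -1 0 } so -47/16
value(RRRBRRRB) = { -3 -47/16 | -23/8 -11/4 -5/2 -2 -1 0 } so -93/32
value(RRRBRRRBR) = { -3 -47/16 | -93/32 -23/8 -11/4 -5/2 -2 -1 0 } so -187/64
value(RRRBRRRBRR) = { -3 -47/16 | -187/64 -93/32 -23/8 -11/4 -5/2 -2 -1 0 } so -375/128
value(RRRBRRRBRRR) = { -3 -47/16 | -375/128 -187/64 -93/32 -23/8 -11/4 -5/2 -2 -1 0 } so -751/256
value(RRRBRRRBRRRR) = { -3 -47/16 | -751/256 -375/128 -187/64 -93/32 -23/8 -11/4 -5/2 -2 -1 0 } so -1503/512
value(RRRBRRRBRRRRR) = { -3 -47/16 | -1503/512 -751/256 -375/128 -187/64 -93/32 -23/8 -11/4 -5/2 -2 -1 0 } so -3007/1024
value(RRRBRRRBRRRRRB) = { -3 -47/16 -3007/1024 | -1503/512 -751/256 -375/128 -187/64 -93/32 -23/8 -11/4 -5/2 -2 -1 0 } so -6013/2048

-6013/2048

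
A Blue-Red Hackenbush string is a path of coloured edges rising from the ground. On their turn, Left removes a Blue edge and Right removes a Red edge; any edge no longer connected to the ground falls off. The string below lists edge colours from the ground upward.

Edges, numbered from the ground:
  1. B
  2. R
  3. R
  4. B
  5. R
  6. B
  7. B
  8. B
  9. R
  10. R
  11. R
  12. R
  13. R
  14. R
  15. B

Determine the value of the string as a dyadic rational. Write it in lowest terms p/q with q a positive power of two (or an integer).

5891/16384

value(B) = { 0 | ∅ } = 1
value(BR) = { 0 | 1 } = 1/2
value(BRR) = { 0 | 1/2, 1 } = 1/4
value(BRRB) = { 0, 1/4 | 1/2, 1 } = 3/8
value(BRRBR) = { 0, 1/4 | 3/8, 1/2, 1 } = 5/16
value(BRRBRB) = { 0, 1/4, 5/16 | 3/8, 1/2, 1 } = 11/32
value(BRRBRBB) = { 0, 1/4, 5/16, 11/32 | 3/8, 1/2, 1 } = 23/64
value(BRRBRBBB) = { 0, 1/4, 5/16, 11/32, 23/64 | 3/8, 1/2, 1 } = 47/128
value(BRRBRBBBR) = { 0, 1/4, 5/16, 11/32, 23/64 | 47/128, 3/8, 1/2, 1 } = 93/256
value(BRRBRBBBRR) = { 0, 1/4, 5/16, 11/32, 23/64 | 93/256, 47/128, 3/8, 1/2, 1 } = 185/512
value(BRRBRBBBRRR) = { 0, 1/4, 5/16, 11/32, 23/64 | 185/512, 93/256, 47/128, 3/8, 1/2, 1 } = 369/1024
value(BRRBRBBBRRRR) = { 0, 1/4, 5/16, 11/32, 23/64 | 369/1024, 185/512, 93/256, 47/128, 3/8, 1/2, 1 } = 737/2048
value(BRRBRBBBRRRRR) = { 0, 1/4, 5/16, 11/32, 23/64 | 737/2048, 369/1024, 185/512, 93/256, 47/128, 3/8, 1/2, 1 } = 1473/4096
value(BRRBRBBBRRRRRR) = { 0, 1/4, 5/16, 11/32, 23/64 | 1473/4096, 737/2048, 369/1024, 185/512, 93/256, 47/128, 3/8, 1/2, 1 } = 2945/8192
value(BRRBRBBBRRRRRRB) = { 0, 1/4, 5/16, 11/32, 23/64, 2945/8192 | 1473/4096, 737/2048, 369/1024, 185/512, 93/256, 47/128, 3/8, 1/2, 1 } = 5891/16384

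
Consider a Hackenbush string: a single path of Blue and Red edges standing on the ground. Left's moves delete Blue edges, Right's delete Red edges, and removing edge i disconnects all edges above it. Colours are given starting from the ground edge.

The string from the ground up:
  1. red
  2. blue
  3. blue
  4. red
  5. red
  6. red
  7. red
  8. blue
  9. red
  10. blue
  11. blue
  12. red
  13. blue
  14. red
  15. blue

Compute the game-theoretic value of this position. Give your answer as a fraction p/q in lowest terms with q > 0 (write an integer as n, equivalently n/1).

edge 1 of 15 (red): { · | 0 } = -1
edge 2 of 15 (blue): { -1 | 0 } = -1/2
edge 3 of 15 (blue): { -1,-1/2 | 0 } = -1/4
edge 4 of 15 (red): { -1,-1/2 | -1/4,0 } = -3/8
edge 5 of 15 (red): { -1,-1/2 | -3/8,-1/4,0 } = -7/16
edge 6 of 15 (red): { -1,-1/2 | -7/16,-3/8,-1/4,0 } = -15/32
edge 7 of 15 (red): { -1,-1/2 | -15/32,-7/16,-3/8,-1/4,0 } = -31/64
edge 8 of 15 (blue): { -1,-1/2,-31/64 | -15/32,-7/16,-3/8,-1/4,0 } = -61/128
edge 9 of 15 (red): { -1,-1/2,-31/64 | -61/128,-15/32,-7/16,-3/8,-1/4,0 } = -123/256
edge 10 of 15 (blue): { -1,-1/2,-31/64,-123/256 | -61/128,-15/32,-7/16,-3/8,-1/4,0 } = -245/512
edge 11 of 15 (blue): { -1,-1/2,-31/64,-123/256,-245/512 | -61/128,-15/32,-7/16,-3/8,-1/4,0 } = -489/1024
edge 12 of 15 (red): { -1,-1/2,-31/64,-123/256,-245/512 | -489/1024,-61/128,-15/32,-7/16,-3/8,-1/4,0 } = -979/2048
edge 13 of 15 (blue): { -1,-1/2,-31/64,-123/256,-245/512,-979/2048 | -489/1024,-61/128,-15/32,-7/16,-3/8,-1/4,0 } = -1957/4096
edge 14 of 15 (red): { -1,-1/2,-31/64,-123/256,-245/512,-979/2048 | -1957/4096,-489/1024,-61/128,-15/32,-7/16,-3/8,-1/4,0 } = -3915/8192
edge 15 of 15 (blue): { -1,-1/2,-31/64,-123/256,-245/512,-979/2048,-3915/8192 | -1957/4096,-489/1024,-61/128,-15/32,-7/16,-3/8,-1/4,0 } = -7829/16384

-7829/16384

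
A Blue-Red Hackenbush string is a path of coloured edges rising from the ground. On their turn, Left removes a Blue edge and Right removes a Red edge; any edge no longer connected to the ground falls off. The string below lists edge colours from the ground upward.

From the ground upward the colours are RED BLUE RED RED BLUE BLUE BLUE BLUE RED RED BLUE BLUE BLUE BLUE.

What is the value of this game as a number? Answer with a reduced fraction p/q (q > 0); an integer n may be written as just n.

-6241/8192

Build v(s[:k]) for k = 1..14, string s = RED BLUE RED RED BLUE BLUE BLUE BLUE RED RED BLUE BLUE BLUE BLUE.
R: Left {  }, Right { 0 } so simplest -1
RB: Left { -1 }, Right { 0 } so simplest -1/2
RBR: Left { -1 }, Right { -1/2, 0 } so simplest -3/4
RBRR: Left { -1 }, Right { -3/4, -1/2, 0 } so simplest -7/8
RBRRB: Left { -1, -7/8 }, Right { -3/4, -1/2, 0 } so simplest -13/16
RBRRBB: Left { -1, -7/8, -13/16 }, Right { -3/4, -1/2, 0 } so simplest -25/32
RBRRBBB: Left { -1, -7/8, -13/16, -25/32 }, Right { -3/4, -1/2, 0 } so simplest -49/64
RBRRBBBB: Left { -1, -7/8, -13/16, -25/32, -49/64 }, Right { -3/4, -1/2, 0 } so simplest -97/128
RBRRBBBBR: Left { -1, -7/8, -13/16, -25/32, -49/64 }, Right { -97/128, -3/4, -1/2, 0 } so simplest -195/256
RBRRBBBBRR: Left { -1, -7/8, -13/16, -25/32, -49/64 }, Right { -195/256, -97/128, -3/4, -1/2, 0 } so simplest -391/512
RBRRBBBBRRB: Left { -1, -7/8, -13/16, -25/32, -49/64, -391/512 }, Right { -195/256, -97/128, -3/4, -1/2, 0 } so simplest -781/1024
RBRRBBBBRRBB: Left { -1, -7/8, -13/16, -25/32, -49/64, -391/512, -781/1024 }, Right { -195/256, -97/128, -3/4, -1/2, 0 } so simplest -1561/2048
RBRRBBBBRRBBB: Left { -1, -7/8, -13/16, -25/32, -49/64, -391/512, -781/1024, -1561/2048 }, Right { -195/256, -97/128, -3/4, -1/2, 0 } so simplest -3121/4096
RBRRBBBBRRBBBB: Left { -1, -7/8, -13/16, -25/32, -49/64, -391/512, -781/1024, -1561/2048, -3121/4096 }, Right { -195/256, -97/128, -3/4, -1/2, 0 } so simplest -6241/8192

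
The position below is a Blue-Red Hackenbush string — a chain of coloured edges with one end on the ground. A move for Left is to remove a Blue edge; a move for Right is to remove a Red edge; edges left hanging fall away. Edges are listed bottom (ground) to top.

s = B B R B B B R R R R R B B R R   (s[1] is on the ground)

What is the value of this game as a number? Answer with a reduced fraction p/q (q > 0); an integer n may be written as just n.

B: Left { 0 }, Right { none } = simplest 1
BB: Left { 0; 1 }, Right { none } = simplest 2
BBR: Left { 0; 1 }, Right { 2 } = simplest 3/2
BBRB: Left { 0; 1; 3/2 }, Right { 2 } = simplest 7/4
BBRBB: Left { 0; 1; 3/2; 7/4 }, Right { 2 } = simplest 15/8
BBRBBB: Left { 0; 1; 3/2; 7/4; 15/8 }, Right { 2 } = simplest 31/16
BBRBBBR: Left { 0; 1; 3/2; 7/4; 15/8 }, Right { 31/16; 2 } = simplest 61/32
BBRBBBRR: Left { 0; 1; 3/2; 7/4; 15/8 }, Right { 61/32; 31/16; 2 } = simplest 121/64
BBRBBBRRR: Left { 0; 1; 3/2; 7/4; 15/8 }, Right { 121/64; 61/32; 31/16; 2 } = simplest 241/128
BBRBBBRRRR: Left { 0; 1; 3/2; 7/4; 15/8 }, Right { 241/128; 121/64; 61/32; 31/16; 2 } = simplest 481/256
BBRBBBRRRRR: Left { 0; 1; 3/2; 7/4; 15/8 }, Right { 481/256; 241/128; 121/64; 61/32; 31/16; 2 } = simplest 961/512
BBRBBBRRRRRB: Left { 0; 1; 3/2; 7/4; 15/8; 961/512 }, Right { 481/256; 241/128; 121/64; 61/32; 31/16; 2 } = simplest 1923/1024
BBRBBBRRRRRBB: Left { 0; 1; 3/2; 7/4; 15/8; 961/512; 1923/1024 }, Right { 481/256; 241/128; 121/64; 61/32; 31/16; 2 } = simplest 3847/2048
BBRBBBRRRRRBBR: Left { 0; 1; 3/2; 7/4; 15/8; 961/512; 1923/1024 }, Right { 3847/2048; 481/256; 241/128; 121/64; 61/32; 31/16; 2 } = simplest 7693/4096
BBRBBBRRRRRBBRR: Left { 0; 1; 3/2; 7/4; 15/8; 961/512; 1923/1024 }, Right { 7693/4096; 3847/2048; 481/256; 241/128; 121/64; 61/32; 31/16; 2 } = simplest 15385/8192

15385/8192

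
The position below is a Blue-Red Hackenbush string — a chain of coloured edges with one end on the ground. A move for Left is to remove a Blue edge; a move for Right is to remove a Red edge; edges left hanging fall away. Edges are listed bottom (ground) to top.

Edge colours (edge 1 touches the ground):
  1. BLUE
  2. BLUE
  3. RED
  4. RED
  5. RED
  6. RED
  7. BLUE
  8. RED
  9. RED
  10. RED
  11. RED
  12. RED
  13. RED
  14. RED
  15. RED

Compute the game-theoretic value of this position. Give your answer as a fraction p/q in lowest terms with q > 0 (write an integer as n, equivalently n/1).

8705/8192

edge 1 of 15 (BLUE): { 0 | — } — 1
edge 2 of 15 (BLUE): { 0, 1 | — } — 2
edge 3 of 15 (RED): { 0, 1 | 2 } — 3/2
edge 4 of 15 (RED): { 0, 1 | 3/2, 2 } — 5/4
edge 5 of 15 (RED): { 0, 1 | 5/4, 3/2, 2 } — 9/8
edge 6 of 15 (RED): { 0, 1 | 9/8, 5/4, 3/2, 2 } — 17/16
edge 7 of 15 (BLUE): { 0, 1, 17/16 | 9/8, 5/4, 3/2, 2 } — 35/32
edge 8 of 15 (RED): { 0, 1, 17/16 | 35/32, 9/8, 5/4, 3/2, 2 } — 69/64
edge 9 of 15 (RED): { 0, 1, 17/16 | 69/64, 35/32, 9/8, 5/4, 3/2, 2 } — 137/128
edge 10 of 15 (RED): { 0, 1, 17/16 | 137/128, 69/64, 35/32, 9/8, 5/4, 3/2, 2 } — 273/256
edge 11 of 15 (RED): { 0, 1, 17/16 | 273/256, 137/128, 69/64, 35/32, 9/8, 5/4, 3/2, 2 } — 545/512
edge 12 of 15 (RED): { 0, 1, 17/16 | 545/512, 273/256, 137/128, 69/64, 35/32, 9/8, 5/4, 3/2, 2 } — 1089/1024
edge 13 of 15 (RED): { 0, 1, 17/16 | 1089/1024, 545/512, 273/256, 137/128, 69/64, 35/32, 9/8, 5/4, 3/2, 2 } — 2177/2048
edge 14 of 15 (RED): { 0, 1, 17/16 | 2177/2048, 1089/1024, 545/512, 273/256, 137/128, 69/64, 35/32, 9/8, 5/4, 3/2, 2 } — 4353/4096
edge 15 of 15 (RED): { 0, 1, 17/16 | 4353/4096, 2177/2048, 1089/1024, 545/512, 273/256, 137/128, 69/64, 35/32, 9/8, 5/4, 3/2, 2 } — 8705/8192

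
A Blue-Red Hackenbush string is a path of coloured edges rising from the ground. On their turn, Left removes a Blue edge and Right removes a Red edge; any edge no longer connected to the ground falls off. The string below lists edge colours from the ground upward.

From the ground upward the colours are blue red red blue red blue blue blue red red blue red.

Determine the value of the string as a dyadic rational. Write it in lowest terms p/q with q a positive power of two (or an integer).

Build g(s[:k]) for k = 1..12, string s = blue red red blue red blue blue blue red red blue red.
step 1: add blue to get b; options L={ 0 } R={ — } ⇒ 1
step 2: add red to get br; options L={ 0 } R={ 1 } ⇒ 1/2
step 3: add red to get brr; options L={ 0 } R={ 1/2, 1 } ⇒ 1/4
step 4: add blue to get brrb; options L={ 0, 1/4 } R={ 1/2, 1 } ⇒ 3/8
step 5: add red to get brrbr; options L={ 0, 1/4 } R={ 3/8, 1/2, 1 } ⇒ 5/16
step 6: add blue to get brrbrb; options L={ 0, 1/4, 5/16 } R={ 3/8, 1/2, 1 } ⇒ 11/32
step 7: add blue to get brrbrbb; options L={ 0, 1/4, 5/16, 11/32 } R={ 3/8, 1/2, 1 } ⇒ 23/64
step 8: add blue to get brrbrbbb; options L={ 0, 1/4, 5/16, 11/32, 23/64 } R={ 3/8, 1/2, 1 } ⇒ 47/128
step 9: add red to get brrbrbbbr; options L={ 0, 1/4, 5/16, 11/32, 23/64 } R={ 47/128, 3/8, 1/2, 1 } ⇒ 93/256
step 10: add red to get brrbrbbbrr; options L={ 0, 1/4, 5/16, 11/32, 23/64 } R={ 93/256, 47/128, 3/8, 1/2, 1 } ⇒ 185/512
step 11: add blue to get brrbrbbbrrb; options L={ 0, 1/4, 5/16, 11/32, 23/64, 185/512 } R={ 93/256, 47/128, 3/8, 1/2, 1 } ⇒ 371/1024
step 12: add red to get brrbrbbbrrbr; options L={ 0, 1/4, 5/16, 11/32, 23/64, 185/512 } R={ 371/1024, 93/256, 47/128, 3/8, 1/2, 1 } ⇒ 741/2048

741/2048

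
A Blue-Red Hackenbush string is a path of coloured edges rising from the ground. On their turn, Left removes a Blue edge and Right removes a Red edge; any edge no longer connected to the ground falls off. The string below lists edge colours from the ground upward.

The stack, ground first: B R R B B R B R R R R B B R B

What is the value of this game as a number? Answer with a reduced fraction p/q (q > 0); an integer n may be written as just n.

6683/16384

Prefix values for B R R B B R B R R R R B B R B via {L|R} + simplicity:
value_1 [B]  L=[0]  R=[(no moves)]  — 1
value_2 [BR]  L=[0]  R=[1]  — 1/2
value_3 [BRR]  L=[0]  R=[1/2 1]  — 1/4
value_4 [BRRB]  L=[0 1/4]  R=[1/2 1]  — 3/8
value_5 [BRRBB]  L=[0 1/4 3/8]  R=[1/2 1]  — 7/16
value_6 [BRRBBR]  L=[0 1/4 3/8]  R=[7/16 1/2 1]  — 13/32
value_7 [BRRBBRB]  L=[0 1/4 3/8 13/32]  R=[7/16 1/2 1]  — 27/64
value_8 [BRRBBRBR]  L=[0 1/4 3/8 13/32]  R=[27/64 7/16 1/2 1]  — 53/128
value_9 [BRRBBRBRR]  L=[0 1/4 3/8 13/32]  R=[53/128 27/64 7/16 1/2 1]  — 105/256
value_10 [BRRBBRBRRR]  L=[0 1/4 3/8 13/32]  R=[105/256 53/128 27/64 7/16 1/2 1]  — 209/512
value_11 [BRRBBRBRRRR]  L=[0 1/4 3/8 13/32]  R=[209/512 105/256 53/128 27/64 7/16 1/2 1]  — 417/1024
value_12 [BRRBBRBRRRRB]  L=[0 1/4 3/8 13/32 417/1024]  R=[209/512 105/256 53/128 27/64 7/16 1/2 1]  — 835/2048
value_13 [BRRBBRBRRRRBB]  L=[0 1/4 3/8 13/32 417/1024 835/2048]  R=[209/512 105/256 53/128 27/64 7/16 1/2 1]  — 1671/4096
value_14 [BRRBBRBRRRRBBR]  L=[0 1/4 3/8 13/32 417/1024 835/2048]  R=[1671/4096 209/512 105/256 53/128 27/64 7/16 1/2 1]  — 3341/8192
value_15 [BRRBBRBRRRRBBRB]  L=[0 1/4 3/8 13/32 417/1024 835/2048 3341/8192]  R=[1671/4096 209/512 105/256 53/128 27/64 7/16 1/2 1]  — 6683/16384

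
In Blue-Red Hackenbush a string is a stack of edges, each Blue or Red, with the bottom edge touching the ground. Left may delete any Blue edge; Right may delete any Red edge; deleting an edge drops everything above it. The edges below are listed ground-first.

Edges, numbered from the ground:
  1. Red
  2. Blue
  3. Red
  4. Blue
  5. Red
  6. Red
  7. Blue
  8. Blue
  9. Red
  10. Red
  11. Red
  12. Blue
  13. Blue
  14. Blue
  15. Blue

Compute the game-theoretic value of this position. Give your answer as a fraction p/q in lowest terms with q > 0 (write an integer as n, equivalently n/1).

-11489/16384

R: Left { ∅ }, Right { 0 } so simplest -1
RB: Left { -1 }, Right { 0 } so simplest -1/2
RBR: Left { -1 }, Right { -1/2,0 } so simplest -3/4
RBRB: Left { -1,-3/4 }, Right { -1/2,0 } so simplest -5/8
RBRBR: Left { -1,-3/4 }, Right { -5/8,-1/2,0 } so simplest -11/16
RBRBRR: Left { -1,-3/4 }, Right { -11/16,-5/8,-1/2,0 } so simplest -23/32
RBRBRRB: Left { -1,-3/4,-23/32 }, Right { -11/16,-5/8,-1/2,0 } so simplest -45/64
RBRBRRBB: Left { -1,-3/4,-23/32,-45/64 }, Right { -11/16,-5/8,-1/2,0 } so simplest -89/128
RBRBRRBBR: Left { -1,-3/4,-23/32,-45/64 }, Right { -89/128,-11/16,-5/8,-1/2,0 } so simplest -179/256
RBRBRRBBRR: Left { -1,-3/4,-23/32,-45/64 }, Right { -179/256,-89/128,-11/16,-5/8,-1/2,0 } so simplest -359/512
RBRBRRBBRRR: Left { -1,-3/4,-23/32,-45/64 }, Right { -359/512,-179/256,-89/128,-11/16,-5/8,-1/2,0 } so simplest -719/1024
RBRBRRBBRRRB: Left { -1,-3/4,-23/32,-45/64,-719/1024 }, Right { -359/512,-179/256,-89/128,-11/16,-5/8,-1/2,0 } so simplest -1437/2048
RBRBRRBBRRRBB: Left { -1,-3/4,-23/32,-45/64,-719/1024,-1437/2048 }, Right { -359/512,-179/256,-89/128,-11/16,-5/8,-1/2,0 } so simplest -2873/4096
RBRBRRBBRRRBBB: Left { -1,-3/4,-23/32,-45/64,-719/1024,-1437/2048,-2873/4096 }, Right { -359/512,-179/256,-89/128,-11/16,-5/8,-1/2,0 } so simplest -5745/8192
RBRBRRBBRRRBBBB: Left { -1,-3/4,-23/32,-45/64,-719/1024,-1437/2048,-2873/4096,-5745/8192 }, Right { -359/512,-179/256,-89/128,-11/16,-5/8,-1/2,0 } so simplest -11489/16384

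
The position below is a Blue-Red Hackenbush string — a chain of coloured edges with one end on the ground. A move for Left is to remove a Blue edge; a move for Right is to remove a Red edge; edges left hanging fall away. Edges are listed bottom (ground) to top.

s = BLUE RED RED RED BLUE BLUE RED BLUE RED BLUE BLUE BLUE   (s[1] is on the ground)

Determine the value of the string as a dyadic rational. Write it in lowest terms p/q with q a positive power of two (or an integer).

431/2048

G_1 [B]  L=[0]  R=[(no moves)]  => 1
G_2 [BR]  L=[0]  R=[1]  => 1/2
G_3 [BRR]  L=[0]  R=[1/2; 1]  => 1/4
G_4 [BRRR]  L=[0]  R=[1/4; 1/2; 1]  => 1/8
G_5 [BRRRB]  L=[0; 1/8]  R=[1/4; 1/2; 1]  => 3/16
G_6 [BRRRBB]  L=[0; 1/8; 3/16]  R=[1/4; 1/2; 1]  => 7/32
G_7 [BRRRBBR]  L=[0; 1/8; 3/16]  R=[7/32; 1/4; 1/2; 1]  => 13/64
G_8 [BRRRBBRB]  L=[0; 1/8; 3/16; 13/64]  R=[7/32; 1/4; 1/2; 1]  => 27/128
G_9 [BRRRBBRBR]  L=[0; 1/8; 3/16; 13/64]  R=[27/128; 7/32; 1/4; 1/2; 1]  => 53/256
G_10 [BRRRBBRBRB]  L=[0; 1/8; 3/16; 13/64; 53/256]  R=[27/128; 7/32; 1/4; 1/2; 1]  => 107/512
G_11 [BRRRBBRBRBB]  L=[0; 1/8; 3/16; 13/64; 53/256; 107/512]  R=[27/128; 7/32; 1/4; 1/2; 1]  => 215/1024
G_12 [BRRRBBRBRBBB]  L=[0; 1/8; 3/16; 13/64; 53/256; 107/512; 215/1024]  R=[27/128; 7/32; 1/4; 1/2; 1]  => 431/2048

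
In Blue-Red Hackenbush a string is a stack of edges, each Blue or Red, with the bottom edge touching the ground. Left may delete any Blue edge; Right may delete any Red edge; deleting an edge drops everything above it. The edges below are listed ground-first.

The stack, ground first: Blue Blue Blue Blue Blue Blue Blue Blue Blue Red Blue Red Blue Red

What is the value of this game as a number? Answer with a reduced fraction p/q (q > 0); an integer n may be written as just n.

Recurse on prefixes of the 14-edge string Blue Blue Blue Blue Blue Blue Blue Blue Blue Red Blue Red Blue Red:
edge 1 of 14 (Blue): { 0 | · } — 1
edge 2 of 14 (Blue): { 0, 1 | · } — 2
edge 3 of 14 (Blue): { 0, 1, 2 | · } — 3
edge 4 of 14 (Blue): { 0, 1, 2, 3 | · } — 4
edge 5 of 14 (Blue): { 0, 1, 2, 3, 4 | · } — 5
edge 6 of 14 (Blue): { 0, 1, 2, 3, 4, 5 | · } — 6
edge 7 of 14 (Blue): { 0, 1, 2, 3, 4, 5, 6 | · } — 7
edge 8 of 14 (Blue): { 0, 1, 2, 3, 4, 5, 6, 7 | · } — 8
edge 9 of 14 (Blue): { 0, 1, 2, 3, 4, 5, 6, 7, 8 | · } — 9
edge 10 of 14 (Red): { 0, 1, 2, 3, 4, 5, 6, 7, 8 | 9 } — 17/2
edge 11 of 14 (Blue): { 0, 1, 2, 3, 4, 5, 6, 7, 8, 17/2 | 9 } — 35/4
edge 12 of 14 (Red): { 0, 1, 2, 3, 4, 5, 6, 7, 8, 17/2 | 35/4, 9 } — 69/8
edge 13 of 14 (Blue): { 0, 1, 2, 3, 4, 5, 6, 7, 8, 17/2, 69/8 | 35/4, 9 } — 139/16
edge 14 of 14 (Red): { 0, 1, 2, 3, 4, 5, 6, 7, 8, 17/2, 69/8 | 139/16, 35/4, 9 } — 277/32

277/32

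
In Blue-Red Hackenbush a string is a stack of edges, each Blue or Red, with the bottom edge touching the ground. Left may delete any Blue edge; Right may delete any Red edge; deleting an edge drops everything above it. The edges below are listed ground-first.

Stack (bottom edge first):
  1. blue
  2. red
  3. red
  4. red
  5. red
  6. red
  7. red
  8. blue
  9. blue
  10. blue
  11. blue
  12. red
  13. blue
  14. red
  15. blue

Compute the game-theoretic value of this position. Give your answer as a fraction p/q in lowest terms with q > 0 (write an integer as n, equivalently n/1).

Build g(s[:k]) for k = 1..15, string s = blue red red red red red red blue blue blue blue red blue red blue.
g(b) = { 0 | · } -> 1
g(br) = { 0 | 1 } -> 1/2
g(brr) = { 0 | 1/2 1 } -> 1/4
g(brrr) = { 0 | 1/4 1/2 1 } -> 1/8
g(brrrr) = { 0 | 1/8 1/4 1/2 1 } -> 1/16
g(brrrrr) = { 0 | 1/16 1/8 1/4 1/2 1 } -> 1/32
g(brrrrrr) = { 0 | 1/32 1/16 1/8 1/4 1/2 1 } -> 1/64
g(brrrrrrb) = { 0 1/64 | 1/32 1/16 1/8 1/4 1/2 1 } -> 3/128
g(brrrrrrbb) = { 0 1/64 3/128 | 1/32 1/16 1/8 1/4 1/2 1 } -> 7/256
g(brrrrrrbbb) = { 0 1/64 3/128 7/256 | 1/32 1/16 1/8 1/4 1/2 1 } -> 15/512
g(brrrrrrbbbb) = { 0 1/64 3/128 7/256 15/512 | 1/32 1/16 1/8 1/4 1/2 1 } -> 31/1024
g(brrrrrrbbbbr) = { 0 1/64 3/128 7/256 15/512 | 31/1024 1/32 1/16 1/8 1/4 1/2 1 } -> 61/2048
g(brrrrrrbbbbrb) = { 0 1/64 3/128 7/256 15/512 61/2048 | 31/1024 1/32 1/16 1/8 1/4 1/2 1 } -> 123/4096
g(brrrrrrbbbbrbr) = { 0 1/64 3/128 7/256 15/512 61/2048 | 123/4096 31/1024 1/32 1/16 1/8 1/4 1/2 1 } -> 245/8192
g(brrrrrrbbbbrbrb) = { 0 1/64 3/128 7/256 15/512 61/2048 245/8192 | 123/4096 31/1024 1/32 1/16 1/8 1/4 1/2 1 } -> 491/16384

491/16384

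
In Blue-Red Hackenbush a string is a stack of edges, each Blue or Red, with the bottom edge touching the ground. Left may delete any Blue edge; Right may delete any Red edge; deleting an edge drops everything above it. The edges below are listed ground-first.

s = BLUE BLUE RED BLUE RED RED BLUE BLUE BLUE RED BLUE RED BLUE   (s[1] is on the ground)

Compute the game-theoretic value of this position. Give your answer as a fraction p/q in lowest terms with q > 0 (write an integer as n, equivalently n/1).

3307/2048

Prefix values for BLUE BLUE RED BLUE RED RED BLUE BLUE BLUE RED BLUE RED BLUE via {L|R} + simplicity:
value(B) = { 0 | (no moves) } = 1
value(BB) = { 0,1 | (no moves) } = 2
value(BBR) = { 0,1 | 2 } = 3/2
value(BBRB) = { 0,1,3/2 | 2 } = 7/4
value(BBRBR) = { 0,1,3/2 | 7/4,2 } = 13/8
value(BBRBRR) = { 0,1,3/2 | 13/8,7/4,2 } = 25/16
value(BBRBRRB) = { 0,1,3/2,25/16 | 13/8,7/4,2 } = 51/32
value(BBRBRRBB) = { 0,1,3/2,25/16,51/32 | 13/8,7/4,2 } = 103/64
value(BBRBRRBBB) = { 0,1,3/2,25/16,51/32,103/64 | 13/8,7/4,2 } = 207/128
value(BBRBRRBBBR) = { 0,1,3/2,25/16,51/32,103/64 | 207/128,13/8,7/4,2 } = 413/256
value(BBRBRRBBBRB) = { 0,1,3/2,25/16,51/32,103/64,413/256 | 207/128,13/8,7/4,2 } = 827/512
value(BBRBRRBBBRBR) = { 0,1,3/2,25/16,51/32,103/64,413/256 | 827/512,207/128,13/8,7/4,2 } = 1653/1024
value(BBRBRRBBBRBRB) = { 0,1,3/2,25/16,51/32,103/64,413/256,1653/1024 | 827/512,207/128,13/8,7/4,2 } = 3307/2048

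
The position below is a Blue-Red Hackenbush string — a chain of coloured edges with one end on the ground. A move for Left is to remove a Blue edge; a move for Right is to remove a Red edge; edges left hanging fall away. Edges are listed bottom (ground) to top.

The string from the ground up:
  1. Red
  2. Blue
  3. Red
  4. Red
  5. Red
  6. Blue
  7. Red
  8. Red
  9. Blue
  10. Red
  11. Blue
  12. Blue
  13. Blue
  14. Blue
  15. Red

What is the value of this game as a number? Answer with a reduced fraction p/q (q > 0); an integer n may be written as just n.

-15171/16384

Build value(s[:k]) for k = 1..15, string s = Red Blue Red Red Red Blue Red Red Blue Red Blue Blue Blue Blue Red.
R: Left { · }, Right { 0 } gives simplest -1
RB: Left { -1 }, Right { 0 } gives simplest -1/2
RBR: Left { -1 }, Right { -1/2, 0 } gives simplest -3/4
RBRR: Left { -1 }, Right { -3/4, -1/2, 0 } gives simplest -7/8
RBRRR: Left { -1 }, Right { -7/8, -3/4, -1/2, 0 } gives simplest -15/16
RBRRRB: Left { -1, -15/16 }, Right { -7/8, -3/4, -1/2, 0 } gives simplest -29/32
RBRRRBR: Left { -1, -15/16 }, Right { -29/32, -7/8, -3/4, -1/2, 0 } gives simplest -59/64
RBRRRBRR: Left { -1, -15/16 }, Right { -59/64, -29/32, -7/8, -3/4, -1/2, 0 } gives simplest -119/128
RBRRRBRRB: Left { -1, -15/16, -119/128 }, Right { -59/64, -29/32, -7/8, -3/4, -1/2, 0 } gives simplest -237/256
RBRRRBRRBR: Left { -1, -15/16, -119/128 }, Right { -237/256, -59/64, -29/32, -7/8, -3/4, -1/2, 0 } gives simplest -475/512
RBRRRBRRBRB: Left { -1, -15/16, -119/128, -475/512 }, Right { -237/256, -59/64, -29/32, -7/8, -3/4, -1/2, 0 } gives simplest -949/1024
RBRRRBRRBRBB: Left { -1, -15/16, -119/128, -475/512, -949/1024 }, Right { -237/256, -59/64, -29/32, -7/8, -3/4, -1/2, 0 } gives simplest -1897/2048
RBRRRBRRBRBBB: Left { -1, -15/16, -119/128, -475/512, -949/1024, -1897/2048 }, Right { -237/256, -59/64, -29/32, -7/8, -3/4, -1/2, 0 } gives simplest -3793/4096
RBRRRBRRBRBBBB: Left { -1, -15/16, -119/128, -475/512, -949/1024, -1897/2048, -3793/4096 }, Right { -237/256, -59/64, -29/32, -7/8, -3/4, -1/2, 0 } gives simplest -7585/8192
RBRRRBRRBRBBBBR: Left { -1, -15/16, -119/128, -475/512, -949/1024, -1897/2048, -3793/4096 }, Right { -7585/8192, -237/256, -59/64, -29/32, -7/8, -3/4, -1/2, 0 } gives simplest -15171/16384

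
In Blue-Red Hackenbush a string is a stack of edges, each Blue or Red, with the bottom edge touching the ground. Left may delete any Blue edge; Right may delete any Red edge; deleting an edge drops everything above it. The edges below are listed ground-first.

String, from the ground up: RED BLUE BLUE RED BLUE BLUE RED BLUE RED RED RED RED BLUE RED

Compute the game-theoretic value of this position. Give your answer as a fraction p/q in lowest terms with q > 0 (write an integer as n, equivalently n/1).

-2427/8192

v(R) = { (no moves) | 0 } — -1
v(RB) = { -1 | 0 } — -1/2
v(RBB) = { -1 -1/2 | 0 } — -1/4
v(RBBR) = { -1 -1/2 | -1/4 0 } — -3/8
v(RBBRB) = { -1 -1/2 -3/8 | -1/4 0 } — -5/16
v(RBBRBB) = { -1 -1/2 -3/8 -5/16 | -1/4 0 } — -9/32
v(RBBRBBR) = { -1 -1/2 -3/8 -5/16 | -9/32 -1/4 0 } — -19/64
v(RBBRBBRB) = { -1 -1/2 -3/8 -5/16 -19/64 | -9/32 -1/4 0 } — -37/128
v(RBBRBBRBR) = { -1 -1/2 -3/8 -5/16 -19/64 | -37/128 -9/32 -1/4 0 } — -75/256
v(RBBRBBRBRR) = { -1 -1/2 -3/8 -5/16 -19/64 | -75/256 -37/128 -9/32 -1/4 0 } — -151/512
v(RBBRBBRBRRR) = { -1 -1/2 -3/8 -5/16 -19/64 | -151/512 -75/256 -37/128 -9/32 -1/4 0 } — -303/1024
v(RBBRBBRBRRRR) = { -1 -1/2 -3/8 -5/16 -19/64 | -303/1024 -151/512 -75/256 -37/128 -9/32 -1/4 0 } — -607/2048
v(RBBRBBRBRRRRB) = { -1 -1/2 -3/8 -5/16 -19/64 -607/2048 | -303/1024 -151/512 -75/256 -37/128 -9/32 -1/4 0 } — -1213/4096
v(RBBRBBRBRRRRBR) = { -1 -1/2 -3/8 -5/16 -19/64 -607/2048 | -1213/4096 -303/1024 -151/512 -75/256 -37/128 -9/32 -1/4 0 } — -2427/8192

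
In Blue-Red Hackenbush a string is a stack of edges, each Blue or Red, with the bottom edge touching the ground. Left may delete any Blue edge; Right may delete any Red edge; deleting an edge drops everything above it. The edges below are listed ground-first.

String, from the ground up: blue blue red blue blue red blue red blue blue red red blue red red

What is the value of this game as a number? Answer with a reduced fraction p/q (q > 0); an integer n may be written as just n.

b: Left { 0 }, Right { (no moves) } => simplest 1
bb: Left { 0 1 }, Right { (no moves) } => simplest 2
bbr: Left { 0 1 }, Right { 2 } => simplest 3/2
bbrb: Left { 0 1 3/2 }, Right { 2 } => simplest 7/4
bbrbb: Left { 0 1 3/2 7/4 }, Right { 2 } => simplest 15/8
bbrbbr: Left { 0 1 3/2 7/4 }, Right { 15/8 2 } => simplest 29/16
bbrbbrb: Left { 0 1 3/2 7/4 29/16 }, Right { 15/8 2 } => simplest 59/32
bbrbbrbr: Left { 0 1 3/2 7/4 29/16 }, Right { 59/32 15/8 2 } => simplest 117/64
bbrbbrbrb: Left { 0 1 3/2 7/4 29/16 117/64 }, Right { 59/32 15/8 2 } => simplest 235/128
bbrbbrbrbb: Left { 0 1 3/2 7/4 29/16 117/64 235/128 }, Right { 59/32 15/8 2 } => simplest 471/256
bbrbbrbrbbr: Left { 0 1 3/2 7/4 29/16 117/64 235/128 }, Right { 471/256 59/32 15/8 2 } => simplest 941/512
bbrbbrbrbbrr: Left { 0 1 3/2 7/4 29/16 117/64 235/128 }, Right { 941/512 471/256 59/32 15/8 2 } => simplest 1881/1024
bbrbbrbrbbrrb: Left { 0 1 3/2 7/4 29/16 117/64 235/128 1881/1024 }, Right { 941/512 471/256 59/32 15/8 2 } => simplest 3763/2048
bbrbbrbrbbrrbr: Left { 0 1 3/2 7/4 29/16 117/64 235/128 1881/1024 }, Right { 3763/2048 941/512 471/256 59/32 15/8 2 } => simplest 7525/4096
bbrbbrbrbbrrbrr: Left { 0 1 3/2 7/4 29/16 117/64 235/128 1881/1024 }, Right { 7525/4096 3763/2048 941/512 471/256 59/32 15/8 2 } => simplest 15049/8192

15049/8192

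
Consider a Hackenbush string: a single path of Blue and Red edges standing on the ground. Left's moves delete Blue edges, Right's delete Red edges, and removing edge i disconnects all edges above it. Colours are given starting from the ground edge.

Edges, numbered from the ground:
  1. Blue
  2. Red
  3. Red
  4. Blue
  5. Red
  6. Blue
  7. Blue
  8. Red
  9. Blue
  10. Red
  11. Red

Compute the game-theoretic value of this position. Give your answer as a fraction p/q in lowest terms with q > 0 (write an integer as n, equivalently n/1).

Recurse on prefixes of the 11-edge string Blue Red Red Blue Red Blue Blue Red Blue Red Red:
G_1 [B]  L=[0]  R=[(no moves)]  so 1
G_2 [BR]  L=[0]  R=[1]  so 1/2
G_3 [BRR]  L=[0]  R=[1/2 1]  so 1/4
G_4 [BRRB]  L=[0 1/4]  R=[1/2 1]  so 3/8
G_5 [BRRBR]  L=[0 1/4]  R=[3/8 1/2 1]  so 5/16
G_6 [BRRBRB]  L=[0 1/4 5/16]  R=[3/8 1/2 1]  so 11/32
G_7 [BRRBRBB]  L=[0 1/4 5/16 11/32]  R=[3/8 1/2 1]  so 23/64
G_8 [BRRBRBBR]  L=[0 1/4 5/16 11/32]  R=[23/64 3/8 1/2 1]  so 45/128
G_9 [BRRBRBBRB]  L=[0 1/4 5/16 11/32 45/128]  R=[23/64 3/8 1/2 1]  so 91/256
G_10 [BRRBRBBRBR]  L=[0 1/4 5/16 11/32 45/128]  R=[91/256 23/64 3/8 1/2 1]  so 181/512
G_11 [BRRBRBBRBRR]  L=[0 1/4 5/16 11/32 45/128]  R=[181/512 91/256 23/64 3/8 1/2 1]  so 361/1024

361/1024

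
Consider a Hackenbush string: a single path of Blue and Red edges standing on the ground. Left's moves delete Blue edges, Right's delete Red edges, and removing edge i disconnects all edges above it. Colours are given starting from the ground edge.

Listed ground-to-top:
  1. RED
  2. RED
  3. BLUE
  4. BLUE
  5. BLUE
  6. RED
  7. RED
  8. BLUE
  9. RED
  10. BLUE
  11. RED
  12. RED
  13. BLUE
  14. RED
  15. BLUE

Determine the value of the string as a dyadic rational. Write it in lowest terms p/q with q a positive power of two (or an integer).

-9909/8192

Prefix values for RED RED BLUE BLUE BLUE RED RED BLUE RED BLUE RED RED BLUE RED BLUE via {L|R} + simplicity:
v_1 [R]  L=[(no moves)]  R=[0]  → -1
v_2 [RR]  L=[(no moves)]  R=[-1,0]  → -2
v_3 [RRB]  L=[-2]  R=[-1,0]  → -3/2
v_4 [RRBB]  L=[-2,-3/2]  R=[-1,0]  → -5/4
v_5 [RRBBB]  L=[-2,-3/2,-5/4]  R=[-1,0]  → -9/8
v_6 [RRBBBR]  L=[-2,-3/2,-5/4]  R=[-9/8,-1,0]  → -19/16
v_7 [RRBBBRR]  L=[-2,-3/2,-5/4]  R=[-19/16,-9/8,-1,0]  → -39/32
v_8 [RRBBBRRB]  L=[-2,-3/2,-5/4,-39/32]  R=[-19/16,-9/8,-1,0]  → -77/64
v_9 [RRBBBRRBR]  L=[-2,-3/2,-5/4,-39/32]  R=[-77/64,-19/16,-9/8,-1,0]  → -155/128
v_10 [RRBBBRRBRB]  L=[-2,-3/2,-5/4,-39/32,-155/128]  R=[-77/64,-19/16,-9/8,-1,0]  → -309/256
v_11 [RRBBBRRBRBR]  L=[-2,-3/2,-5/4,-39/32,-155/128]  R=[-309/256,-77/64,-19/16,-9/8,-1,0]  → -619/512
v_12 [RRBBBRRBRBRR]  L=[-2,-3/2,-5/4,-39/32,-155/128]  R=[-619/512,-309/256,-77/64,-19/16,-9/8,-1,0]  → -1239/1024
v_13 [RRBBBRRBRBRRB]  L=[-2,-3/2,-5/4,-39/32,-155/128,-1239/1024]  R=[-619/512,-309/256,-77/64,-19/16,-9/8,-1,0]  → -2477/2048
v_14 [RRBBBRRBRBRRBR]  L=[-2,-3/2,-5/4,-39/32,-155/128,-1239/1024]  R=[-2477/2048,-619/512,-309/256,-77/64,-19/16,-9/8,-1,0]  → -4955/4096
v_15 [RRBBBRRBRBRRBRB]  L=[-2,-3/2,-5/4,-39/32,-155/128,-1239/1024,-4955/4096]  R=[-2477/2048,-619/512,-309/256,-77/64,-19/16,-9/8,-1,0]  → -9909/8192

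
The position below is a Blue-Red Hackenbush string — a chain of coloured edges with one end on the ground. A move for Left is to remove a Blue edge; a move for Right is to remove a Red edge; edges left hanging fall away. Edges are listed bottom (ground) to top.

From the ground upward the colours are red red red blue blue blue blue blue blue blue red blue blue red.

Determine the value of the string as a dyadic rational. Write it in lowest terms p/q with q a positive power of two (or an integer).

-4115/2048

Recurse on prefixes of the 14-edge string red red red blue blue blue blue blue blue blue red blue blue red:
edge 1 of 14 (red): { — | 0 } = -1
edge 2 of 14 (red): { — | -1; 0 } = -2
edge 3 of 14 (red): { — | -2; -1; 0 } = -3
edge 4 of 14 (blue): { -3 | -2; -1; 0 } = -5/2
edge 5 of 14 (blue): { -3; -5/2 | -2; -1; 0 } = -9/4
edge 6 of 14 (blue): { -3; -5/2; -9/4 | -2; -1; 0 } = -17/8
edge 7 of 14 (blue): { -3; -5/2; -9/4; -17/8 | -2; -1; 0 } = -33/16
edge 8 of 14 (blue): { -3; -5/2; -9/4; -17/8; -33/16 | -2; -1; 0 } = -65/32
edge 9 of 14 (blue): { -3; -5/2; -9/4; -17/8; -33/16; -65/32 | -2; -1; 0 } = -129/64
edge 10 of 14 (blue): { -3; -5/2; -9/4; -17/8; -33/16; -65/32; -129/64 | -2; -1; 0 } = -257/128
edge 11 of 14 (red): { -3; -5/2; -9/4; -17/8; -33/16; -65/32; -129/64 | -257/128; -2; -1; 0 } = -515/256
edge 12 of 14 (blue): { -3; -5/2; -9/4; -17/8; -33/16; -65/32; -129/64; -515/256 | -257/128; -2; -1; 0 } = -1029/512
edge 13 of 14 (blue): { -3; -5/2; -9/4; -17/8; -33/16; -65/32; -129/64; -515/256; -1029/512 | -257/128; -2; -1; 0 } = -2057/1024
edge 14 of 14 (red): { -3; -5/2; -9/4; -17/8; -33/16; -65/32; -129/64; -515/256; -1029/512 | -2057/1024; -257/128; -2; -1; 0 } = -4115/2048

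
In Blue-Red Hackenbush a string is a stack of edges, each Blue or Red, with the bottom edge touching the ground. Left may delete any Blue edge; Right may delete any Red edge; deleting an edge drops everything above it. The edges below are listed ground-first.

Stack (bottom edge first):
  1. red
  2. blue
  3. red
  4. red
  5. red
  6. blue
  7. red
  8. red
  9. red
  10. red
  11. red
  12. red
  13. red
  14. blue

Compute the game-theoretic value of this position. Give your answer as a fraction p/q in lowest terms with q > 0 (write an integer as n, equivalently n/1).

step 1: add red to get r; options L={ (no moves) } R={ 0 } => -1
step 2: add blue to get rb; options L={ -1 } R={ 0 } => -1/2
step 3: add red to get rbr; options L={ -1 } R={ -1/2 0 } => -3/4
step 4: add red to get rbrr; options L={ -1 } R={ -3/4 -1/2 0 } => -7/8
step 5: add red to get rbrrr; options L={ -1 } R={ -7/8 -3/4 -1/2 0 } => -15/16
step 6: add blue to get rbrrrb; options L={ -1 -15/16 } R={ -7/8 -3/4 -1/2 0 } => -29/32
step 7: add red to get rbrrrbr; options L={ -1 -15/16 } R={ -29/32 -7/8 -3/4 -1/2 0 } => -59/64
step 8: add red to get rbrrrbrr; options L={ -1 -15/16 } R={ -59/64 -29/32 -7/8 -3/4 -1/2 0 } => -119/128
step 9: add red to get rbrrrbrrr; options L={ -1 -15/16 } R={ -119/128 -59/64 -29/32 -7/8 -3/4 -1/2 0 } => -239/256
step 10: add red to get rbrrrbrrrr; options L={ -1 -15/16 } R={ -239/256 -119/128 -59/64 -29/32 -7/8 -3/4 -1/2 0 } => -479/512
step 11: add red to get rbrrrbrrrrr; options L={ -1 -15/16 } R={ -479/512 -239/256 -119/128 -59/64 -29/32 -7/8 -3/4 -1/2 0 } => -959/1024
step 12: add red to get rbrrrbrrrrrr; options L={ -1 -15/16 } R={ -959/1024 -479/512 -239/256 -119/128 -59/64 -29/32 -7/8 -3/4 -1/2 0 } => -1919/2048
step 13: add red to get rbrrrbrrrrrrr; options L={ -1 -15/16 } R={ -1919/2048 -959/1024 -479/512 -239/256 -119/128 -59/64 -29/32 -7/8 -3/4 -1/2 0 } => -3839/4096
step 14: add blue to get rbrrrbrrrrrrrb; options L={ -1 -15/16 -3839/4096 } R={ -1919/2048 -959/1024 -479/512 -239/256 -119/128 -59/64 -29/32 -7/8 -3/4 -1/2 0 } => -7677/8192

-7677/8192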